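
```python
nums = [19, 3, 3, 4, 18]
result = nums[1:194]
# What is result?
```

nums has length 5. The slice nums[1:194] selects indices [1, 2, 3, 4] (1->3, 2->3, 3->4, 4->18), giving [3, 3, 4, 18].

[3, 3, 4, 18]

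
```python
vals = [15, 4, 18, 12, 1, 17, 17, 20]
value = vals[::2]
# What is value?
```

vals has length 8. The slice vals[::2] selects indices [0, 2, 4, 6] (0->15, 2->18, 4->1, 6->17), giving [15, 18, 1, 17].

[15, 18, 1, 17]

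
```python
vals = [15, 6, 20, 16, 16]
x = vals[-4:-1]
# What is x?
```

vals has length 5. The slice vals[-4:-1] selects indices [1, 2, 3] (1->6, 2->20, 3->16), giving [6, 20, 16].

[6, 20, 16]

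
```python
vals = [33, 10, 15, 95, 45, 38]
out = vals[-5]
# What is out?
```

vals has length 6. Negative index -5 maps to positive index 6 + (-5) = 1. vals[1] = 10.

10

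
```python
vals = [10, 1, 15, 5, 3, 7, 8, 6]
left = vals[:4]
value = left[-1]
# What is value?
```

vals has length 8. The slice vals[:4] selects indices [0, 1, 2, 3] (0->10, 1->1, 2->15, 3->5), giving [10, 1, 15, 5]. So left = [10, 1, 15, 5]. Then left[-1] = 5.

5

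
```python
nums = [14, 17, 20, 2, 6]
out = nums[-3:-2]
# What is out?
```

nums has length 5. The slice nums[-3:-2] selects indices [2] (2->20), giving [20].

[20]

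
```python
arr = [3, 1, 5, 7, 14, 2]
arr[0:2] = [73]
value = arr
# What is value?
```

arr starts as [3, 1, 5, 7, 14, 2] (length 6). The slice arr[0:2] covers indices [0, 1] with values [3, 1]. Replacing that slice with [73] (different length) produces [73, 5, 7, 14, 2].

[73, 5, 7, 14, 2]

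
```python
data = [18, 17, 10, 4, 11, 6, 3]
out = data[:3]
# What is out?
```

data has length 7. The slice data[:3] selects indices [0, 1, 2] (0->18, 1->17, 2->10), giving [18, 17, 10].

[18, 17, 10]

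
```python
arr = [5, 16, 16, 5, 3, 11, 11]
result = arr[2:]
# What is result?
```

arr has length 7. The slice arr[2:] selects indices [2, 3, 4, 5, 6] (2->16, 3->5, 4->3, 5->11, 6->11), giving [16, 5, 3, 11, 11].

[16, 5, 3, 11, 11]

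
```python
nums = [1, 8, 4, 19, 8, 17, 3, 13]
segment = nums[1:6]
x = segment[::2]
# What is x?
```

nums has length 8. The slice nums[1:6] selects indices [1, 2, 3, 4, 5] (1->8, 2->4, 3->19, 4->8, 5->17), giving [8, 4, 19, 8, 17]. So segment = [8, 4, 19, 8, 17]. segment has length 5. The slice segment[::2] selects indices [0, 2, 4] (0->8, 2->19, 4->17), giving [8, 19, 17].

[8, 19, 17]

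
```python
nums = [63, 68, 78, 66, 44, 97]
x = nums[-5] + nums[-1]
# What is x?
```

nums has length 6. Negative index -5 maps to positive index 6 + (-5) = 1. nums[1] = 68.
nums has length 6. Negative index -1 maps to positive index 6 + (-1) = 5. nums[5] = 97.
Sum: 68 + 97 = 165.

165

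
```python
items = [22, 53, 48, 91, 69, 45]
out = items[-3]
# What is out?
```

items has length 6. Negative index -3 maps to positive index 6 + (-3) = 3. items[3] = 91.

91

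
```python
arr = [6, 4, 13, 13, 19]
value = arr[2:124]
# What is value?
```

arr has length 5. The slice arr[2:124] selects indices [2, 3, 4] (2->13, 3->13, 4->19), giving [13, 13, 19].

[13, 13, 19]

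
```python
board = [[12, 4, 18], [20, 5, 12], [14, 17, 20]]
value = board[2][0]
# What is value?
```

board[2] = [14, 17, 20]. Taking column 0 of that row yields 14.

14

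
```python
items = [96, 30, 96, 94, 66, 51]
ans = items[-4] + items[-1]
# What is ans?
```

items has length 6. Negative index -4 maps to positive index 6 + (-4) = 2. items[2] = 96.
items has length 6. Negative index -1 maps to positive index 6 + (-1) = 5. items[5] = 51.
Sum: 96 + 51 = 147.

147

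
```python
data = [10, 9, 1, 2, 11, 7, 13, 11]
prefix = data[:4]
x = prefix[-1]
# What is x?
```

data has length 8. The slice data[:4] selects indices [0, 1, 2, 3] (0->10, 1->9, 2->1, 3->2), giving [10, 9, 1, 2]. So prefix = [10, 9, 1, 2]. Then prefix[-1] = 2.

2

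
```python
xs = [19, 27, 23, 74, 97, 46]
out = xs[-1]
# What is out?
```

xs has length 6. Negative index -1 maps to positive index 6 + (-1) = 5. xs[5] = 46.

46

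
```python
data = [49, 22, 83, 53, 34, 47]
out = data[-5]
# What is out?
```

data has length 6. Negative index -5 maps to positive index 6 + (-5) = 1. data[1] = 22.

22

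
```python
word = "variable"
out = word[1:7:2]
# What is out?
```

word has length 8. The slice word[1:7:2] selects indices [1, 3, 5] (1->'a', 3->'i', 5->'b'), giving 'aib'.

'aib'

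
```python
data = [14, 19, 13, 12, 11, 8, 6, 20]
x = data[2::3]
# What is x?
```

data has length 8. The slice data[2::3] selects indices [2, 5] (2->13, 5->8), giving [13, 8].

[13, 8]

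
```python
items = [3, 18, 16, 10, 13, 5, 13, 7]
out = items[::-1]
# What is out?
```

items has length 8. The slice items[::-1] selects indices [7, 6, 5, 4, 3, 2, 1, 0] (7->7, 6->13, 5->5, 4->13, 3->10, 2->16, 1->18, 0->3), giving [7, 13, 5, 13, 10, 16, 18, 3].

[7, 13, 5, 13, 10, 16, 18, 3]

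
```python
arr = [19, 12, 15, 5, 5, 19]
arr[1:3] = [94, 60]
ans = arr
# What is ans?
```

arr starts as [19, 12, 15, 5, 5, 19] (length 6). The slice arr[1:3] covers indices [1, 2] with values [12, 15]. Replacing that slice with [94, 60] (same length) produces [19, 94, 60, 5, 5, 19].

[19, 94, 60, 5, 5, 19]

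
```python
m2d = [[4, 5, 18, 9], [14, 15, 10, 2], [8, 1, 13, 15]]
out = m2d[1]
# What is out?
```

m2d has 3 rows. Row 1 is [14, 15, 10, 2].

[14, 15, 10, 2]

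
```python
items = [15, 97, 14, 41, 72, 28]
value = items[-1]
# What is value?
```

items has length 6. Negative index -1 maps to positive index 6 + (-1) = 5. items[5] = 28.

28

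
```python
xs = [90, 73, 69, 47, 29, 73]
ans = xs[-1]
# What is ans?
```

xs has length 6. Negative index -1 maps to positive index 6 + (-1) = 5. xs[5] = 73.

73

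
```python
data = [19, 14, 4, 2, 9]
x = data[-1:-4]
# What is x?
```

data has length 5. The slice data[-1:-4] resolves to an empty index range, so the result is [].

[]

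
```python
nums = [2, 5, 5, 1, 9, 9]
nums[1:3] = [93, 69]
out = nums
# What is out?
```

nums starts as [2, 5, 5, 1, 9, 9] (length 6). The slice nums[1:3] covers indices [1, 2] with values [5, 5]. Replacing that slice with [93, 69] (same length) produces [2, 93, 69, 1, 9, 9].

[2, 93, 69, 1, 9, 9]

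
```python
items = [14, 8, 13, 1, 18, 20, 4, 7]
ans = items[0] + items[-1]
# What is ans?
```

items has length 8. items[0] = 14.
items has length 8. Negative index -1 maps to positive index 8 + (-1) = 7. items[7] = 7.
Sum: 14 + 7 = 21.

21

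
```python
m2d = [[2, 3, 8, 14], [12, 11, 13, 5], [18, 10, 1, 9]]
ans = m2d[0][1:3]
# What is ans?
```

m2d[0] = [2, 3, 8, 14]. m2d[0] has length 4. The slice m2d[0][1:3] selects indices [1, 2] (1->3, 2->8), giving [3, 8].

[3, 8]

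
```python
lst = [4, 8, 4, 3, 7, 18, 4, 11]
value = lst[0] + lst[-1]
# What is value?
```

lst has length 8. lst[0] = 4.
lst has length 8. Negative index -1 maps to positive index 8 + (-1) = 7. lst[7] = 11.
Sum: 4 + 11 = 15.

15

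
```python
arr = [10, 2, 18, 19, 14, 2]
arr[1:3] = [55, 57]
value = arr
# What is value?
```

arr starts as [10, 2, 18, 19, 14, 2] (length 6). The slice arr[1:3] covers indices [1, 2] with values [2, 18]. Replacing that slice with [55, 57] (same length) produces [10, 55, 57, 19, 14, 2].

[10, 55, 57, 19, 14, 2]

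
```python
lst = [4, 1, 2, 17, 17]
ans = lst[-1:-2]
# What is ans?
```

lst has length 5. The slice lst[-1:-2] resolves to an empty index range, so the result is [].

[]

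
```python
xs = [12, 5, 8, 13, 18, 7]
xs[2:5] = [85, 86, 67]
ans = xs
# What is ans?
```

xs starts as [12, 5, 8, 13, 18, 7] (length 6). The slice xs[2:5] covers indices [2, 3, 4] with values [8, 13, 18]. Replacing that slice with [85, 86, 67] (same length) produces [12, 5, 85, 86, 67, 7].

[12, 5, 85, 86, 67, 7]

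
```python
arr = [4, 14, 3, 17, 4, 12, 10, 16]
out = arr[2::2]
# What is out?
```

arr has length 8. The slice arr[2::2] selects indices [2, 4, 6] (2->3, 4->4, 6->10), giving [3, 4, 10].

[3, 4, 10]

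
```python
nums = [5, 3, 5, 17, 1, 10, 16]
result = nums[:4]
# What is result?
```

nums has length 7. The slice nums[:4] selects indices [0, 1, 2, 3] (0->5, 1->3, 2->5, 3->17), giving [5, 3, 5, 17].

[5, 3, 5, 17]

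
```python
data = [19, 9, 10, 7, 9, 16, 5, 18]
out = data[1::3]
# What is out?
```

data has length 8. The slice data[1::3] selects indices [1, 4, 7] (1->9, 4->9, 7->18), giving [9, 9, 18].

[9, 9, 18]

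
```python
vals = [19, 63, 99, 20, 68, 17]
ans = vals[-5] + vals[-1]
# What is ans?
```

vals has length 6. Negative index -5 maps to positive index 6 + (-5) = 1. vals[1] = 63.
vals has length 6. Negative index -1 maps to positive index 6 + (-1) = 5. vals[5] = 17.
Sum: 63 + 17 = 80.

80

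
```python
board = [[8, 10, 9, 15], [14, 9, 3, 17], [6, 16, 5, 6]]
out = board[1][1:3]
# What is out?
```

board[1] = [14, 9, 3, 17]. board[1] has length 4. The slice board[1][1:3] selects indices [1, 2] (1->9, 2->3), giving [9, 3].

[9, 3]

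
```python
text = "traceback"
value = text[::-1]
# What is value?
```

text has length 9. The slice text[::-1] selects indices [8, 7, 6, 5, 4, 3, 2, 1, 0] (8->'k', 7->'c', 6->'a', 5->'b', 4->'e', 3->'c', 2->'a', 1->'r', 0->'t'), giving 'kcabecart'.

'kcabecart'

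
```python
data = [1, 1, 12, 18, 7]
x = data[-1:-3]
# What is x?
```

data has length 5. The slice data[-1:-3] resolves to an empty index range, so the result is [].

[]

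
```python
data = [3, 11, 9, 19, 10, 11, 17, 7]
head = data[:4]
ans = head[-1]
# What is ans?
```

data has length 8. The slice data[:4] selects indices [0, 1, 2, 3] (0->3, 1->11, 2->9, 3->19), giving [3, 11, 9, 19]. So head = [3, 11, 9, 19]. Then head[-1] = 19.

19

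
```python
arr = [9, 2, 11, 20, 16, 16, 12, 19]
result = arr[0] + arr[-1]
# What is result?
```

arr has length 8. arr[0] = 9.
arr has length 8. Negative index -1 maps to positive index 8 + (-1) = 7. arr[7] = 19.
Sum: 9 + 19 = 28.

28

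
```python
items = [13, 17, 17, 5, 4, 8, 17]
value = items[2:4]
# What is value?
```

items has length 7. The slice items[2:4] selects indices [2, 3] (2->17, 3->5), giving [17, 5].

[17, 5]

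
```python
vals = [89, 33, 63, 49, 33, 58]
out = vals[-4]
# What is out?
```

vals has length 6. Negative index -4 maps to positive index 6 + (-4) = 2. vals[2] = 63.

63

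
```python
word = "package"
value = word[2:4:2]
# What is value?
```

word has length 7. The slice word[2:4:2] selects indices [2] (2->'c'), giving 'c'.

'c'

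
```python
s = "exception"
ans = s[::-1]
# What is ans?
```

s has length 9. The slice s[::-1] selects indices [8, 7, 6, 5, 4, 3, 2, 1, 0] (8->'n', 7->'o', 6->'i', 5->'t', 4->'p', 3->'e', 2->'c', 1->'x', 0->'e'), giving 'noitpecxe'.

'noitpecxe'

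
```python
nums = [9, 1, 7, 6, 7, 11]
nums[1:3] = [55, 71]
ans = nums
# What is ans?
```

nums starts as [9, 1, 7, 6, 7, 11] (length 6). The slice nums[1:3] covers indices [1, 2] with values [1, 7]. Replacing that slice with [55, 71] (same length) produces [9, 55, 71, 6, 7, 11].

[9, 55, 71, 6, 7, 11]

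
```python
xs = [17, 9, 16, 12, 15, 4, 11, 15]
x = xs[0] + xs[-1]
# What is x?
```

xs has length 8. xs[0] = 17.
xs has length 8. Negative index -1 maps to positive index 8 + (-1) = 7. xs[7] = 15.
Sum: 17 + 15 = 32.

32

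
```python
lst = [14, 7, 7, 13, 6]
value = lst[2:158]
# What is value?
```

lst has length 5. The slice lst[2:158] selects indices [2, 3, 4] (2->7, 3->13, 4->6), giving [7, 13, 6].

[7, 13, 6]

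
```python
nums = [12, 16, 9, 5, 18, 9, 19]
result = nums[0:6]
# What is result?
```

nums has length 7. The slice nums[0:6] selects indices [0, 1, 2, 3, 4, 5] (0->12, 1->16, 2->9, 3->5, 4->18, 5->9), giving [12, 16, 9, 5, 18, 9].

[12, 16, 9, 5, 18, 9]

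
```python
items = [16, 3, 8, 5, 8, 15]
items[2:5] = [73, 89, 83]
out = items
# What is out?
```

items starts as [16, 3, 8, 5, 8, 15] (length 6). The slice items[2:5] covers indices [2, 3, 4] with values [8, 5, 8]. Replacing that slice with [73, 89, 83] (same length) produces [16, 3, 73, 89, 83, 15].

[16, 3, 73, 89, 83, 15]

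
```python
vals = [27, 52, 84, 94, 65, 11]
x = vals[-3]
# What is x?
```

vals has length 6. Negative index -3 maps to positive index 6 + (-3) = 3. vals[3] = 94.

94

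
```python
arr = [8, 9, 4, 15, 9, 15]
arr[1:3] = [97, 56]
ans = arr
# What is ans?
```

arr starts as [8, 9, 4, 15, 9, 15] (length 6). The slice arr[1:3] covers indices [1, 2] with values [9, 4]. Replacing that slice with [97, 56] (same length) produces [8, 97, 56, 15, 9, 15].

[8, 97, 56, 15, 9, 15]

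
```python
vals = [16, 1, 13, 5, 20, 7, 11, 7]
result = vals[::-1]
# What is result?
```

vals has length 8. The slice vals[::-1] selects indices [7, 6, 5, 4, 3, 2, 1, 0] (7->7, 6->11, 5->7, 4->20, 3->5, 2->13, 1->1, 0->16), giving [7, 11, 7, 20, 5, 13, 1, 16].

[7, 11, 7, 20, 5, 13, 1, 16]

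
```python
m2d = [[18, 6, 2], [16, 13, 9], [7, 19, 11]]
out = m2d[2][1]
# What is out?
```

m2d[2] = [7, 19, 11]. Taking column 1 of that row yields 19.

19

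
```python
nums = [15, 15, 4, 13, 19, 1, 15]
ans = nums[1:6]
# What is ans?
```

nums has length 7. The slice nums[1:6] selects indices [1, 2, 3, 4, 5] (1->15, 2->4, 3->13, 4->19, 5->1), giving [15, 4, 13, 19, 1].

[15, 4, 13, 19, 1]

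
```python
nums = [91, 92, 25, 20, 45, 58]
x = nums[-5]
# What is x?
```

nums has length 6. Negative index -5 maps to positive index 6 + (-5) = 1. nums[1] = 92.

92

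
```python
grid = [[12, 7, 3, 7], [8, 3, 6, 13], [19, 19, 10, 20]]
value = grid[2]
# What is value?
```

grid has 3 rows. Row 2 is [19, 19, 10, 20].

[19, 19, 10, 20]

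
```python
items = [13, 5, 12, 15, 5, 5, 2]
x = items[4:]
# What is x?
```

items has length 7. The slice items[4:] selects indices [4, 5, 6] (4->5, 5->5, 6->2), giving [5, 5, 2].

[5, 5, 2]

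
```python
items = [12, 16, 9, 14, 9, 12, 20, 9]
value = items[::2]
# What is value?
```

items has length 8. The slice items[::2] selects indices [0, 2, 4, 6] (0->12, 2->9, 4->9, 6->20), giving [12, 9, 9, 20].

[12, 9, 9, 20]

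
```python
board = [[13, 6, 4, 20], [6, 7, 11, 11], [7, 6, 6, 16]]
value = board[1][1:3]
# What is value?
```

board[1] = [6, 7, 11, 11]. board[1] has length 4. The slice board[1][1:3] selects indices [1, 2] (1->7, 2->11), giving [7, 11].

[7, 11]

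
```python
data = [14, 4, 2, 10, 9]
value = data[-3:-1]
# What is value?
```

data has length 5. The slice data[-3:-1] selects indices [2, 3] (2->2, 3->10), giving [2, 10].

[2, 10]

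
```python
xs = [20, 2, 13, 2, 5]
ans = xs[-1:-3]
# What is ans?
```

xs has length 5. The slice xs[-1:-3] resolves to an empty index range, so the result is [].

[]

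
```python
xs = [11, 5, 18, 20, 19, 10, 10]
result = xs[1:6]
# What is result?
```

xs has length 7. The slice xs[1:6] selects indices [1, 2, 3, 4, 5] (1->5, 2->18, 3->20, 4->19, 5->10), giving [5, 18, 20, 19, 10].

[5, 18, 20, 19, 10]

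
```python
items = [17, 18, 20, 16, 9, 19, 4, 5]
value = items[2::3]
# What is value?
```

items has length 8. The slice items[2::3] selects indices [2, 5] (2->20, 5->19), giving [20, 19].

[20, 19]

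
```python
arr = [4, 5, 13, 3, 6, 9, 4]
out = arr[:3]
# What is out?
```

arr has length 7. The slice arr[:3] selects indices [0, 1, 2] (0->4, 1->5, 2->13), giving [4, 5, 13].

[4, 5, 13]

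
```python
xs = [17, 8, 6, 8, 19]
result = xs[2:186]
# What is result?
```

xs has length 5. The slice xs[2:186] selects indices [2, 3, 4] (2->6, 3->8, 4->19), giving [6, 8, 19].

[6, 8, 19]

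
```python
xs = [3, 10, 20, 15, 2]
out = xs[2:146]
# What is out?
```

xs has length 5. The slice xs[2:146] selects indices [2, 3, 4] (2->20, 3->15, 4->2), giving [20, 15, 2].

[20, 15, 2]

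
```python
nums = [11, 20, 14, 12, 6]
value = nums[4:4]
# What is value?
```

nums has length 5. The slice nums[4:4] resolves to an empty index range, so the result is [].

[]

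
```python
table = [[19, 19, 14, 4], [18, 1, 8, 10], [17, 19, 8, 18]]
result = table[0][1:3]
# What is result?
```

table[0] = [19, 19, 14, 4]. table[0] has length 4. The slice table[0][1:3] selects indices [1, 2] (1->19, 2->14), giving [19, 14].

[19, 14]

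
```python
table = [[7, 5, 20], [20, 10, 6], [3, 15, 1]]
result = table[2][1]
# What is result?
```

table[2] = [3, 15, 1]. Taking column 1 of that row yields 15.

15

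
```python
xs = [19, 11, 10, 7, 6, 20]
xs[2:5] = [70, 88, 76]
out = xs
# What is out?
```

xs starts as [19, 11, 10, 7, 6, 20] (length 6). The slice xs[2:5] covers indices [2, 3, 4] with values [10, 7, 6]. Replacing that slice with [70, 88, 76] (same length) produces [19, 11, 70, 88, 76, 20].

[19, 11, 70, 88, 76, 20]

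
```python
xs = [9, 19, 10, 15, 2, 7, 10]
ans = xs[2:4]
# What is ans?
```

xs has length 7. The slice xs[2:4] selects indices [2, 3] (2->10, 3->15), giving [10, 15].

[10, 15]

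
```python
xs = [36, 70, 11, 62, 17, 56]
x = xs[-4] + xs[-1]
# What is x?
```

xs has length 6. Negative index -4 maps to positive index 6 + (-4) = 2. xs[2] = 11.
xs has length 6. Negative index -1 maps to positive index 6 + (-1) = 5. xs[5] = 56.
Sum: 11 + 56 = 67.

67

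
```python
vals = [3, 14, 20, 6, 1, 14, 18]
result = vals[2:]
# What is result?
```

vals has length 7. The slice vals[2:] selects indices [2, 3, 4, 5, 6] (2->20, 3->6, 4->1, 5->14, 6->18), giving [20, 6, 1, 14, 18].

[20, 6, 1, 14, 18]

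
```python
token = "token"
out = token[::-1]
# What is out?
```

token has length 5. The slice token[::-1] selects indices [4, 3, 2, 1, 0] (4->'n', 3->'e', 2->'k', 1->'o', 0->'t'), giving 'nekot'.

'nekot'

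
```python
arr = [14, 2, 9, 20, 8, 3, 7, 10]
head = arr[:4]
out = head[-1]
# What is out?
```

arr has length 8. The slice arr[:4] selects indices [0, 1, 2, 3] (0->14, 1->2, 2->9, 3->20), giving [14, 2, 9, 20]. So head = [14, 2, 9, 20]. Then head[-1] = 20.

20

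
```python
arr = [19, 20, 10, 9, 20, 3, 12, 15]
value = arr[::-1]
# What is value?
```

arr has length 8. The slice arr[::-1] selects indices [7, 6, 5, 4, 3, 2, 1, 0] (7->15, 6->12, 5->3, 4->20, 3->9, 2->10, 1->20, 0->19), giving [15, 12, 3, 20, 9, 10, 20, 19].

[15, 12, 3, 20, 9, 10, 20, 19]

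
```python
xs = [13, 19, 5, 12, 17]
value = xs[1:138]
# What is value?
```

xs has length 5. The slice xs[1:138] selects indices [1, 2, 3, 4] (1->19, 2->5, 3->12, 4->17), giving [19, 5, 12, 17].

[19, 5, 12, 17]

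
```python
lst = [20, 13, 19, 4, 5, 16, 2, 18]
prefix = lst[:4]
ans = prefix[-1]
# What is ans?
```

lst has length 8. The slice lst[:4] selects indices [0, 1, 2, 3] (0->20, 1->13, 2->19, 3->4), giving [20, 13, 19, 4]. So prefix = [20, 13, 19, 4]. Then prefix[-1] = 4.

4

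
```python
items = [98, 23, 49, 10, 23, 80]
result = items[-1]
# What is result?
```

items has length 6. Negative index -1 maps to positive index 6 + (-1) = 5. items[5] = 80.

80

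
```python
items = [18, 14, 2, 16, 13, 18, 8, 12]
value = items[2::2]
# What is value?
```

items has length 8. The slice items[2::2] selects indices [2, 4, 6] (2->2, 4->13, 6->8), giving [2, 13, 8].

[2, 13, 8]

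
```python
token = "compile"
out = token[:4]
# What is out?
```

token has length 7. The slice token[:4] selects indices [0, 1, 2, 3] (0->'c', 1->'o', 2->'m', 3->'p'), giving 'comp'.

'comp'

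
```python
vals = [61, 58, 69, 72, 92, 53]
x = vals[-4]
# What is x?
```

vals has length 6. Negative index -4 maps to positive index 6 + (-4) = 2. vals[2] = 69.

69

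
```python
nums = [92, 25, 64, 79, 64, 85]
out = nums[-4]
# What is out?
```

nums has length 6. Negative index -4 maps to positive index 6 + (-4) = 2. nums[2] = 64.

64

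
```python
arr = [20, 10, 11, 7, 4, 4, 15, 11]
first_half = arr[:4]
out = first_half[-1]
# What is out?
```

arr has length 8. The slice arr[:4] selects indices [0, 1, 2, 3] (0->20, 1->10, 2->11, 3->7), giving [20, 10, 11, 7]. So first_half = [20, 10, 11, 7]. Then first_half[-1] = 7.

7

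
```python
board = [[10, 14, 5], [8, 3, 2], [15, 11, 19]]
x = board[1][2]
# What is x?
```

board[1] = [8, 3, 2]. Taking column 2 of that row yields 2.

2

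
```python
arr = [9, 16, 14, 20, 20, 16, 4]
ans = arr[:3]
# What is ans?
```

arr has length 7. The slice arr[:3] selects indices [0, 1, 2] (0->9, 1->16, 2->14), giving [9, 16, 14].

[9, 16, 14]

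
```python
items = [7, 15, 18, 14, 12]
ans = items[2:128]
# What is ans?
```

items has length 5. The slice items[2:128] selects indices [2, 3, 4] (2->18, 3->14, 4->12), giving [18, 14, 12].

[18, 14, 12]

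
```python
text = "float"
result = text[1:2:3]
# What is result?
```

text has length 5. The slice text[1:2:3] selects indices [1] (1->'l'), giving 'l'.

'l'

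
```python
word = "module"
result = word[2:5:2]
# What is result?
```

word has length 6. The slice word[2:5:2] selects indices [2, 4] (2->'d', 4->'l'), giving 'dl'.

'dl'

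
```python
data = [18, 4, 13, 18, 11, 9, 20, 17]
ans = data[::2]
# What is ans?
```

data has length 8. The slice data[::2] selects indices [0, 2, 4, 6] (0->18, 2->13, 4->11, 6->20), giving [18, 13, 11, 20].

[18, 13, 11, 20]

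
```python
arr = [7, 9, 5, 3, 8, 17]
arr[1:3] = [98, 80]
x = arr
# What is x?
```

arr starts as [7, 9, 5, 3, 8, 17] (length 6). The slice arr[1:3] covers indices [1, 2] with values [9, 5]. Replacing that slice with [98, 80] (same length) produces [7, 98, 80, 3, 8, 17].

[7, 98, 80, 3, 8, 17]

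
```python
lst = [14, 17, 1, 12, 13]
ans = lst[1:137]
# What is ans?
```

lst has length 5. The slice lst[1:137] selects indices [1, 2, 3, 4] (1->17, 2->1, 3->12, 4->13), giving [17, 1, 12, 13].

[17, 1, 12, 13]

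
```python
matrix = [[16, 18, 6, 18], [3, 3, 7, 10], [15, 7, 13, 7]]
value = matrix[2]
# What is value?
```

matrix has 3 rows. Row 2 is [15, 7, 13, 7].

[15, 7, 13, 7]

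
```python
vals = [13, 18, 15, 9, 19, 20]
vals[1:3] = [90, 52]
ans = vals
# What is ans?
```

vals starts as [13, 18, 15, 9, 19, 20] (length 6). The slice vals[1:3] covers indices [1, 2] with values [18, 15]. Replacing that slice with [90, 52] (same length) produces [13, 90, 52, 9, 19, 20].

[13, 90, 52, 9, 19, 20]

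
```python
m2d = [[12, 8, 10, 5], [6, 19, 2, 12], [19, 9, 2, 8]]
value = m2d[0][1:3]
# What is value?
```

m2d[0] = [12, 8, 10, 5]. m2d[0] has length 4. The slice m2d[0][1:3] selects indices [1, 2] (1->8, 2->10), giving [8, 10].

[8, 10]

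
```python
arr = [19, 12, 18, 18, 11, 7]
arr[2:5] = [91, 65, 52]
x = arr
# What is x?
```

arr starts as [19, 12, 18, 18, 11, 7] (length 6). The slice arr[2:5] covers indices [2, 3, 4] with values [18, 18, 11]. Replacing that slice with [91, 65, 52] (same length) produces [19, 12, 91, 65, 52, 7].

[19, 12, 91, 65, 52, 7]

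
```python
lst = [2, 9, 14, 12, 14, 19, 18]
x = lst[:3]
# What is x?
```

lst has length 7. The slice lst[:3] selects indices [0, 1, 2] (0->2, 1->9, 2->14), giving [2, 9, 14].

[2, 9, 14]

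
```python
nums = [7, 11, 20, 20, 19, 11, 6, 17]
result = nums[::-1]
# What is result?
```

nums has length 8. The slice nums[::-1] selects indices [7, 6, 5, 4, 3, 2, 1, 0] (7->17, 6->6, 5->11, 4->19, 3->20, 2->20, 1->11, 0->7), giving [17, 6, 11, 19, 20, 20, 11, 7].

[17, 6, 11, 19, 20, 20, 11, 7]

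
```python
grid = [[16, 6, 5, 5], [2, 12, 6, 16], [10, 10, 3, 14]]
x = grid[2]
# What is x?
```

grid has 3 rows. Row 2 is [10, 10, 3, 14].

[10, 10, 3, 14]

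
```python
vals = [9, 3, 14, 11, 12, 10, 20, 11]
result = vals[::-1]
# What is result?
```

vals has length 8. The slice vals[::-1] selects indices [7, 6, 5, 4, 3, 2, 1, 0] (7->11, 6->20, 5->10, 4->12, 3->11, 2->14, 1->3, 0->9), giving [11, 20, 10, 12, 11, 14, 3, 9].

[11, 20, 10, 12, 11, 14, 3, 9]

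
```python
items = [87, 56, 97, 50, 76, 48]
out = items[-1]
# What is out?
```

items has length 6. Negative index -1 maps to positive index 6 + (-1) = 5. items[5] = 48.

48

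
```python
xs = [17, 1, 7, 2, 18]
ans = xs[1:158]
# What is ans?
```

xs has length 5. The slice xs[1:158] selects indices [1, 2, 3, 4] (1->1, 2->7, 3->2, 4->18), giving [1, 7, 2, 18].

[1, 7, 2, 18]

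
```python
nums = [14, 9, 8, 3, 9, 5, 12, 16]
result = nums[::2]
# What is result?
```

nums has length 8. The slice nums[::2] selects indices [0, 2, 4, 6] (0->14, 2->8, 4->9, 6->12), giving [14, 8, 9, 12].

[14, 8, 9, 12]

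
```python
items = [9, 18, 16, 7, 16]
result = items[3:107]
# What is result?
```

items has length 5. The slice items[3:107] selects indices [3, 4] (3->7, 4->16), giving [7, 16].

[7, 16]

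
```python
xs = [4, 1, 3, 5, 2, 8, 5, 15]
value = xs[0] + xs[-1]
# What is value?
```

xs has length 8. xs[0] = 4.
xs has length 8. Negative index -1 maps to positive index 8 + (-1) = 7. xs[7] = 15.
Sum: 4 + 15 = 19.

19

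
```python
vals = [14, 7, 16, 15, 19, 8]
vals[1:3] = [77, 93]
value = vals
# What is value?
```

vals starts as [14, 7, 16, 15, 19, 8] (length 6). The slice vals[1:3] covers indices [1, 2] with values [7, 16]. Replacing that slice with [77, 93] (same length) produces [14, 77, 93, 15, 19, 8].

[14, 77, 93, 15, 19, 8]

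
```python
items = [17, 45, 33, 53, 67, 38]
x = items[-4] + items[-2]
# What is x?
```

items has length 6. Negative index -4 maps to positive index 6 + (-4) = 2. items[2] = 33.
items has length 6. Negative index -2 maps to positive index 6 + (-2) = 4. items[4] = 67.
Sum: 33 + 67 = 100.

100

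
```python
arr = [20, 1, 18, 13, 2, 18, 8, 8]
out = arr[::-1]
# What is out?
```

arr has length 8. The slice arr[::-1] selects indices [7, 6, 5, 4, 3, 2, 1, 0] (7->8, 6->8, 5->18, 4->2, 3->13, 2->18, 1->1, 0->20), giving [8, 8, 18, 2, 13, 18, 1, 20].

[8, 8, 18, 2, 13, 18, 1, 20]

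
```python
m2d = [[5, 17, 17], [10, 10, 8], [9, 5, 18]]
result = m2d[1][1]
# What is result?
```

m2d[1] = [10, 10, 8]. Taking column 1 of that row yields 10.

10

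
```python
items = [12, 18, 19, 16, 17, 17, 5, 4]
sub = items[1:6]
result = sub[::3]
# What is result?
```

items has length 8. The slice items[1:6] selects indices [1, 2, 3, 4, 5] (1->18, 2->19, 3->16, 4->17, 5->17), giving [18, 19, 16, 17, 17]. So sub = [18, 19, 16, 17, 17]. sub has length 5. The slice sub[::3] selects indices [0, 3] (0->18, 3->17), giving [18, 17].

[18, 17]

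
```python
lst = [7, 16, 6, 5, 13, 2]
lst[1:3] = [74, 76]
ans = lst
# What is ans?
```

lst starts as [7, 16, 6, 5, 13, 2] (length 6). The slice lst[1:3] covers indices [1, 2] with values [16, 6]. Replacing that slice with [74, 76] (same length) produces [7, 74, 76, 5, 13, 2].

[7, 74, 76, 5, 13, 2]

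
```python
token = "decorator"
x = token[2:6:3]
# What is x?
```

token has length 9. The slice token[2:6:3] selects indices [2, 5] (2->'c', 5->'a'), giving 'ca'.

'ca'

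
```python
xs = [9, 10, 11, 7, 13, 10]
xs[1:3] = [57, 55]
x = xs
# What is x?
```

xs starts as [9, 10, 11, 7, 13, 10] (length 6). The slice xs[1:3] covers indices [1, 2] with values [10, 11]. Replacing that slice with [57, 55] (same length) produces [9, 57, 55, 7, 13, 10].

[9, 57, 55, 7, 13, 10]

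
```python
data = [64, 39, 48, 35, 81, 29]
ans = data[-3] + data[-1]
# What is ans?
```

data has length 6. Negative index -3 maps to positive index 6 + (-3) = 3. data[3] = 35.
data has length 6. Negative index -1 maps to positive index 6 + (-1) = 5. data[5] = 29.
Sum: 35 + 29 = 64.

64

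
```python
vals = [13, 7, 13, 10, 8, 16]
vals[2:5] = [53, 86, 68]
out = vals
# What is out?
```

vals starts as [13, 7, 13, 10, 8, 16] (length 6). The slice vals[2:5] covers indices [2, 3, 4] with values [13, 10, 8]. Replacing that slice with [53, 86, 68] (same length) produces [13, 7, 53, 86, 68, 16].

[13, 7, 53, 86, 68, 16]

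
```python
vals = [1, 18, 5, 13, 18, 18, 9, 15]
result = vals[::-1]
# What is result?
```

vals has length 8. The slice vals[::-1] selects indices [7, 6, 5, 4, 3, 2, 1, 0] (7->15, 6->9, 5->18, 4->18, 3->13, 2->5, 1->18, 0->1), giving [15, 9, 18, 18, 13, 5, 18, 1].

[15, 9, 18, 18, 13, 5, 18, 1]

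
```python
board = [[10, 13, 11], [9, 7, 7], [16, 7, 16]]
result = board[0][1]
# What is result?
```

board[0] = [10, 13, 11]. Taking column 1 of that row yields 13.

13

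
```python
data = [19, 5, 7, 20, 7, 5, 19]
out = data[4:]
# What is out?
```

data has length 7. The slice data[4:] selects indices [4, 5, 6] (4->7, 5->5, 6->19), giving [7, 5, 19].

[7, 5, 19]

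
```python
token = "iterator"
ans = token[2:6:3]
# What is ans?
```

token has length 8. The slice token[2:6:3] selects indices [2, 5] (2->'e', 5->'t'), giving 'et'.

'et'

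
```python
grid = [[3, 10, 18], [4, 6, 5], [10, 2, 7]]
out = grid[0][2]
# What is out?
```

grid[0] = [3, 10, 18]. Taking column 2 of that row yields 18.

18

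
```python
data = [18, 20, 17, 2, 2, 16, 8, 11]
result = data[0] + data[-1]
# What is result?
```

data has length 8. data[0] = 18.
data has length 8. Negative index -1 maps to positive index 8 + (-1) = 7. data[7] = 11.
Sum: 18 + 11 = 29.

29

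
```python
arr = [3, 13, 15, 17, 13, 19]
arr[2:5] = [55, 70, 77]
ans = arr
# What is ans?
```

arr starts as [3, 13, 15, 17, 13, 19] (length 6). The slice arr[2:5] covers indices [2, 3, 4] with values [15, 17, 13]. Replacing that slice with [55, 70, 77] (same length) produces [3, 13, 55, 70, 77, 19].

[3, 13, 55, 70, 77, 19]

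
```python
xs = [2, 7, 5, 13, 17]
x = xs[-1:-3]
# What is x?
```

xs has length 5. The slice xs[-1:-3] resolves to an empty index range, so the result is [].

[]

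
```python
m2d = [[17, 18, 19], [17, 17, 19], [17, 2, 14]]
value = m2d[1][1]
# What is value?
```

m2d[1] = [17, 17, 19]. Taking column 1 of that row yields 17.

17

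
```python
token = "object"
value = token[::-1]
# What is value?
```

token has length 6. The slice token[::-1] selects indices [5, 4, 3, 2, 1, 0] (5->'t', 4->'c', 3->'e', 2->'j', 1->'b', 0->'o'), giving 'tcejbo'.

'tcejbo'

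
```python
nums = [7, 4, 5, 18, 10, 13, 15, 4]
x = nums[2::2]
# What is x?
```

nums has length 8. The slice nums[2::2] selects indices [2, 4, 6] (2->5, 4->10, 6->15), giving [5, 10, 15].

[5, 10, 15]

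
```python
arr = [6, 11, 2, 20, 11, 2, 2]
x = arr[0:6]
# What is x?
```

arr has length 7. The slice arr[0:6] selects indices [0, 1, 2, 3, 4, 5] (0->6, 1->11, 2->2, 3->20, 4->11, 5->2), giving [6, 11, 2, 20, 11, 2].

[6, 11, 2, 20, 11, 2]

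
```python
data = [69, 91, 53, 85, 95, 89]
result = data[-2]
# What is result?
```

data has length 6. Negative index -2 maps to positive index 6 + (-2) = 4. data[4] = 95.

95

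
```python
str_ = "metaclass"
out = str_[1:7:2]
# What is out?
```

str_ has length 9. The slice str_[1:7:2] selects indices [1, 3, 5] (1->'e', 3->'a', 5->'l'), giving 'eal'.

'eal'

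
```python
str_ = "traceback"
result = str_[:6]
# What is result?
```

str_ has length 9. The slice str_[:6] selects indices [0, 1, 2, 3, 4, 5] (0->'t', 1->'r', 2->'a', 3->'c', 4->'e', 5->'b'), giving 'traceb'.

'traceb'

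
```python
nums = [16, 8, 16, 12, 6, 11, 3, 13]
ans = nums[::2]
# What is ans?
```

nums has length 8. The slice nums[::2] selects indices [0, 2, 4, 6] (0->16, 2->16, 4->6, 6->3), giving [16, 16, 6, 3].

[16, 16, 6, 3]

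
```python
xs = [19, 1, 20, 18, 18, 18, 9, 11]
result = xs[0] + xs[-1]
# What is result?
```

xs has length 8. xs[0] = 19.
xs has length 8. Negative index -1 maps to positive index 8 + (-1) = 7. xs[7] = 11.
Sum: 19 + 11 = 30.

30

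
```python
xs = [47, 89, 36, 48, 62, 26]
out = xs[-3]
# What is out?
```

xs has length 6. Negative index -3 maps to positive index 6 + (-3) = 3. xs[3] = 48.

48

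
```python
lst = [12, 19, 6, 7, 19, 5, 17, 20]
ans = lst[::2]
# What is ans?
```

lst has length 8. The slice lst[::2] selects indices [0, 2, 4, 6] (0->12, 2->6, 4->19, 6->17), giving [12, 6, 19, 17].

[12, 6, 19, 17]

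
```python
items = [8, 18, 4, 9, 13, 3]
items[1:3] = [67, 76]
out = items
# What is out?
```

items starts as [8, 18, 4, 9, 13, 3] (length 6). The slice items[1:3] covers indices [1, 2] with values [18, 4]. Replacing that slice with [67, 76] (same length) produces [8, 67, 76, 9, 13, 3].

[8, 67, 76, 9, 13, 3]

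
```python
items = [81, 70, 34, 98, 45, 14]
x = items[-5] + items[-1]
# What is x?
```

items has length 6. Negative index -5 maps to positive index 6 + (-5) = 1. items[1] = 70.
items has length 6. Negative index -1 maps to positive index 6 + (-1) = 5. items[5] = 14.
Sum: 70 + 14 = 84.

84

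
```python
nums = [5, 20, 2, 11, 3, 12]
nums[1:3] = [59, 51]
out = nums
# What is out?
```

nums starts as [5, 20, 2, 11, 3, 12] (length 6). The slice nums[1:3] covers indices [1, 2] with values [20, 2]. Replacing that slice with [59, 51] (same length) produces [5, 59, 51, 11, 3, 12].

[5, 59, 51, 11, 3, 12]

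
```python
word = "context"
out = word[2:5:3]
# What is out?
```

word has length 7. The slice word[2:5:3] selects indices [2] (2->'n'), giving 'n'.

'n'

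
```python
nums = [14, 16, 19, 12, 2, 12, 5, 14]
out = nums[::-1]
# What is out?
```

nums has length 8. The slice nums[::-1] selects indices [7, 6, 5, 4, 3, 2, 1, 0] (7->14, 6->5, 5->12, 4->2, 3->12, 2->19, 1->16, 0->14), giving [14, 5, 12, 2, 12, 19, 16, 14].

[14, 5, 12, 2, 12, 19, 16, 14]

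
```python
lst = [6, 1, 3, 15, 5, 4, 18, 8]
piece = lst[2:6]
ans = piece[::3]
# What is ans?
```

lst has length 8. The slice lst[2:6] selects indices [2, 3, 4, 5] (2->3, 3->15, 4->5, 5->4), giving [3, 15, 5, 4]. So piece = [3, 15, 5, 4]. piece has length 4. The slice piece[::3] selects indices [0, 3] (0->3, 3->4), giving [3, 4].

[3, 4]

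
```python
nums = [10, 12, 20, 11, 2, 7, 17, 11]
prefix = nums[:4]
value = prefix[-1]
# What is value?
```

nums has length 8. The slice nums[:4] selects indices [0, 1, 2, 3] (0->10, 1->12, 2->20, 3->11), giving [10, 12, 20, 11]. So prefix = [10, 12, 20, 11]. Then prefix[-1] = 11.

11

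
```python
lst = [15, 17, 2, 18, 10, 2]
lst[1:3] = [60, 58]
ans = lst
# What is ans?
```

lst starts as [15, 17, 2, 18, 10, 2] (length 6). The slice lst[1:3] covers indices [1, 2] with values [17, 2]. Replacing that slice with [60, 58] (same length) produces [15, 60, 58, 18, 10, 2].

[15, 60, 58, 18, 10, 2]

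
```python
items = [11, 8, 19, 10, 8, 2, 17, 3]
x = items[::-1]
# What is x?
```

items has length 8. The slice items[::-1] selects indices [7, 6, 5, 4, 3, 2, 1, 0] (7->3, 6->17, 5->2, 4->8, 3->10, 2->19, 1->8, 0->11), giving [3, 17, 2, 8, 10, 19, 8, 11].

[3, 17, 2, 8, 10, 19, 8, 11]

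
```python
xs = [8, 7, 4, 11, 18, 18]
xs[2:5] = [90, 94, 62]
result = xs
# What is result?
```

xs starts as [8, 7, 4, 11, 18, 18] (length 6). The slice xs[2:5] covers indices [2, 3, 4] with values [4, 11, 18]. Replacing that slice with [90, 94, 62] (same length) produces [8, 7, 90, 94, 62, 18].

[8, 7, 90, 94, 62, 18]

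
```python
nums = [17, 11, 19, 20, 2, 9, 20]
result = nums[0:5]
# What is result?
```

nums has length 7. The slice nums[0:5] selects indices [0, 1, 2, 3, 4] (0->17, 1->11, 2->19, 3->20, 4->2), giving [17, 11, 19, 20, 2].

[17, 11, 19, 20, 2]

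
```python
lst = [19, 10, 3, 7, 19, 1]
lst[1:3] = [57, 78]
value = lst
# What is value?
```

lst starts as [19, 10, 3, 7, 19, 1] (length 6). The slice lst[1:3] covers indices [1, 2] with values [10, 3]. Replacing that slice with [57, 78] (same length) produces [19, 57, 78, 7, 19, 1].

[19, 57, 78, 7, 19, 1]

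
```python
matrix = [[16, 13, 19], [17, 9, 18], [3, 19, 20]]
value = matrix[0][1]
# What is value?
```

matrix[0] = [16, 13, 19]. Taking column 1 of that row yields 13.

13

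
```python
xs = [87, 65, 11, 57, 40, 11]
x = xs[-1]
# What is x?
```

xs has length 6. Negative index -1 maps to positive index 6 + (-1) = 5. xs[5] = 11.

11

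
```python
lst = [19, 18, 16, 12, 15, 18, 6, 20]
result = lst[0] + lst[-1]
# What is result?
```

lst has length 8. lst[0] = 19.
lst has length 8. Negative index -1 maps to positive index 8 + (-1) = 7. lst[7] = 20.
Sum: 19 + 20 = 39.

39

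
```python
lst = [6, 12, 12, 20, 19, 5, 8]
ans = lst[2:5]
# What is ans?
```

lst has length 7. The slice lst[2:5] selects indices [2, 3, 4] (2->12, 3->20, 4->19), giving [12, 20, 19].

[12, 20, 19]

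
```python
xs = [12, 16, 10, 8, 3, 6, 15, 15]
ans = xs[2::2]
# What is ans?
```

xs has length 8. The slice xs[2::2] selects indices [2, 4, 6] (2->10, 4->3, 6->15), giving [10, 3, 15].

[10, 3, 15]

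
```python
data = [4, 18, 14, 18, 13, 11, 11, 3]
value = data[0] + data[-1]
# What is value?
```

data has length 8. data[0] = 4.
data has length 8. Negative index -1 maps to positive index 8 + (-1) = 7. data[7] = 3.
Sum: 4 + 3 = 7.

7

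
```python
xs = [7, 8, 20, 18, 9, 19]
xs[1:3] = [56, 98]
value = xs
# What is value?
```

xs starts as [7, 8, 20, 18, 9, 19] (length 6). The slice xs[1:3] covers indices [1, 2] with values [8, 20]. Replacing that slice with [56, 98] (same length) produces [7, 56, 98, 18, 9, 19].

[7, 56, 98, 18, 9, 19]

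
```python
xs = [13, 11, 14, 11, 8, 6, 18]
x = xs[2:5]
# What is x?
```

xs has length 7. The slice xs[2:5] selects indices [2, 3, 4] (2->14, 3->11, 4->8), giving [14, 11, 8].

[14, 11, 8]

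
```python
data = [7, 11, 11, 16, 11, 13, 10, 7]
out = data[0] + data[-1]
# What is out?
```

data has length 8. data[0] = 7.
data has length 8. Negative index -1 maps to positive index 8 + (-1) = 7. data[7] = 7.
Sum: 7 + 7 = 14.

14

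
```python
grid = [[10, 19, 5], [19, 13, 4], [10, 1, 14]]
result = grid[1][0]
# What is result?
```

grid[1] = [19, 13, 4]. Taking column 0 of that row yields 19.

19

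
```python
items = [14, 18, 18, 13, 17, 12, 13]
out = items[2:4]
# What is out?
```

items has length 7. The slice items[2:4] selects indices [2, 3] (2->18, 3->13), giving [18, 13].

[18, 13]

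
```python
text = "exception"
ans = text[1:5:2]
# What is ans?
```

text has length 9. The slice text[1:5:2] selects indices [1, 3] (1->'x', 3->'e'), giving 'xe'.

'xe'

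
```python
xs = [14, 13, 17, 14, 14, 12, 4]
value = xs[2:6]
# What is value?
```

xs has length 7. The slice xs[2:6] selects indices [2, 3, 4, 5] (2->17, 3->14, 4->14, 5->12), giving [17, 14, 14, 12].

[17, 14, 14, 12]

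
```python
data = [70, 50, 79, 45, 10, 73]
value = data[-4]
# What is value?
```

data has length 6. Negative index -4 maps to positive index 6 + (-4) = 2. data[2] = 79.

79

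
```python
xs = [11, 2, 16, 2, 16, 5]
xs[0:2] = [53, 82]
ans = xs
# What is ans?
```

xs starts as [11, 2, 16, 2, 16, 5] (length 6). The slice xs[0:2] covers indices [0, 1] with values [11, 2]. Replacing that slice with [53, 82] (same length) produces [53, 82, 16, 2, 16, 5].

[53, 82, 16, 2, 16, 5]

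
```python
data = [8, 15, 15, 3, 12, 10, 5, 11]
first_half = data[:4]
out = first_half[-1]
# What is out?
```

data has length 8. The slice data[:4] selects indices [0, 1, 2, 3] (0->8, 1->15, 2->15, 3->3), giving [8, 15, 15, 3]. So first_half = [8, 15, 15, 3]. Then first_half[-1] = 3.

3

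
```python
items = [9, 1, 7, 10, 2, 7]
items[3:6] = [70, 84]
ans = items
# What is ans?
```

items starts as [9, 1, 7, 10, 2, 7] (length 6). The slice items[3:6] covers indices [3, 4, 5] with values [10, 2, 7]. Replacing that slice with [70, 84] (different length) produces [9, 1, 7, 70, 84].

[9, 1, 7, 70, 84]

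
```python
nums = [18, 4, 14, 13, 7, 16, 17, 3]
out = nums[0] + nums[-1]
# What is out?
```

nums has length 8. nums[0] = 18.
nums has length 8. Negative index -1 maps to positive index 8 + (-1) = 7. nums[7] = 3.
Sum: 18 + 3 = 21.

21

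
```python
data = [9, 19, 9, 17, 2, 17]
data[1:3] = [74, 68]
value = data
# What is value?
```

data starts as [9, 19, 9, 17, 2, 17] (length 6). The slice data[1:3] covers indices [1, 2] with values [19, 9]. Replacing that slice with [74, 68] (same length) produces [9, 74, 68, 17, 2, 17].

[9, 74, 68, 17, 2, 17]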